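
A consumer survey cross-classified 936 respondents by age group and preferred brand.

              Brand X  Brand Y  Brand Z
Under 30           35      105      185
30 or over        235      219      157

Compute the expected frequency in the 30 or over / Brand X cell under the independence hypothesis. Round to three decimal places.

176.250

Row total (30 or over) = 611; column total (Brand X) = 270; grand total N = 936.
Expected count = (row total × column total) / N = 611 × 270 / 936 = 176.250.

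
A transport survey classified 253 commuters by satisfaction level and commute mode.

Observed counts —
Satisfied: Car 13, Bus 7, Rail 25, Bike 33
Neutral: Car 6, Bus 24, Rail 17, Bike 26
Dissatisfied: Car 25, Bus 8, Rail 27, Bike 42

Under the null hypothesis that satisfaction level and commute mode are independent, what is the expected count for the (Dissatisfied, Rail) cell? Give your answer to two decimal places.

27.82

Row total (Dissatisfied) = 102; column total (Rail) = 69; grand total N = 253.
Expected count = (row total × column total) / N = 102 × 69 / 253 = 27.82.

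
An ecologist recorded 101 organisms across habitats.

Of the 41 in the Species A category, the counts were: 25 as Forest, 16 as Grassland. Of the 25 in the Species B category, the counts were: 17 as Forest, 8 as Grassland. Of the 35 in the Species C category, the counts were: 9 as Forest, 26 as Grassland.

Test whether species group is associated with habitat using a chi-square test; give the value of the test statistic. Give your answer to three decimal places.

Row totals: 41, 25, 35. Column totals: 51, 50. Grand total N = 101.
Expected counts (row total × column total / N):
  Species A, Forest: 41×51/101 = 20.7030
  Species A, Grassland: 41×50/101 = 20.2970
  Species B, Forest: 25×51/101 = 12.6238
  Species B, Grassland: 25×50/101 = 12.3762
  Species C, Forest: 35×51/101 = 17.6733
  Species C, Grassland: 35×50/101 = 17.3267
Contributions (O − E)²/E:
  (25 − 20.7030)²/20.7030 = 0.8919
  (16 − 20.2970)²/20.2970 = 0.9097
  (17 − 12.6238)²/12.6238 = 1.5171
  (8 − 12.3762)²/12.3762 = 1.5474
  (9 − 17.6733)²/17.6733 = 4.2565
  (26 − 17.3267)²/17.3267 = 4.3416
χ² = 0.8919 + 0.9097 + 1.5171 + 1.5474 + 4.2565 + 4.3416 = 13.464

13.464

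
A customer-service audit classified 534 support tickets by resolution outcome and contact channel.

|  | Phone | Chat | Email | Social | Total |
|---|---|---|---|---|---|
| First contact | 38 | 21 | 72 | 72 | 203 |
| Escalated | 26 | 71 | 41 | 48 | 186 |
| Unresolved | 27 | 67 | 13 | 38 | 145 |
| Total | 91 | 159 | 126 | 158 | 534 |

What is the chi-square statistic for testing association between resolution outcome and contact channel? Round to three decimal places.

74.165

Grand total N = 534.
Expected counts (row total × column total / N):
  First contact, Phone: 203×91/534 = 34.5936
  First contact, Chat: 203×159/534 = 60.4438
  First contact, Email: 203×126/534 = 47.8989
  First contact, Social: 203×158/534 = 60.0637
  Escalated, Phone: 186×91/534 = 31.6966
  Escalated, Chat: 186×159/534 = 55.3820
  Escalated, Email: 186×126/534 = 43.8876
  Escalated, Social: 186×158/534 = 55.0337
  Unresolved, Phone: 145×91/534 = 24.7097
  Unresolved, Chat: 145×159/534 = 43.1742
  Unresolved, Email: 145×126/534 = 34.2135
  Unresolved, Social: 145×158/534 = 42.9026
Contributions (O − E)²/E:
  (38 − 34.5936)²/34.5936 = 0.3354
  (21 − 60.4438)²/60.4438 = 25.7398
  (72 − 47.8989)²/47.8989 = 12.1269
  (72 − 60.0637)²/60.0637 = 2.3721
  (26 − 31.6966)²/31.6966 = 1.0238
  (71 − 55.3820)²/55.3820 = 4.4044
  (41 − 43.8876)²/43.8876 = 0.1900
  (48 − 55.0337)²/55.0337 = 0.8990
  (27 − 24.7097)²/24.7097 = 0.2123
  (67 − 43.1742)²/43.1742 = 13.1483
  (13 − 34.2135)²/34.2135 = 13.1531
  (38 − 42.9026)²/42.9026 = 0.5602
χ² = 0.3354 + 25.7398 + 12.1269 + 2.3721 + 1.0238 + 4.4044 + 0.1900 + 0.8990 + 0.2123 + 13.1483 + 13.1531 + 0.5602 = 74.165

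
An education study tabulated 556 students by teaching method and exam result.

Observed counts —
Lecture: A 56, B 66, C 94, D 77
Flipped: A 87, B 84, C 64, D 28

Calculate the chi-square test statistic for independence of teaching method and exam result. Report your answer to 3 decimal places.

35.929

Row totals: 293, 263. Column totals: 143, 150, 158, 105. Grand total N = 556.
Expected counts (row total × column total / N):
  Lecture, A: 293×143/556 = 75.357914
  Lecture, B: 293×150/556 = 79.046763
  Lecture, C: 293×158/556 = 83.262590
  Lecture, D: 293×105/556 = 55.332734
  Flipped, A: 263×143/556 = 67.642086
  Flipped, B: 263×150/556 = 70.953237
  Flipped, C: 263×158/556 = 74.737410
  Flipped, D: 263×105/556 = 49.667266
Contributions (O − E)²/E:
  (56 − 75.357914)²/75.357914 = 4.9727
  (66 − 79.046763)²/79.046763 = 2.1534
  (94 − 83.262590)²/83.262590 = 1.3847
  (77 − 55.332734)²/55.332734 = 8.4845
  (87 − 67.642086)²/67.642086 = 5.5399
  (84 − 70.953237)²/70.953237 = 2.3990
  (64 − 74.737410)²/74.737410 = 1.5426
  (28 − 49.667266)²/49.667266 = 9.4523
χ² = 4.9727 + 2.1534 + 1.3847 + 8.4845 + 5.5399 + 2.3990 + 1.5426 + 9.4523 = 35.929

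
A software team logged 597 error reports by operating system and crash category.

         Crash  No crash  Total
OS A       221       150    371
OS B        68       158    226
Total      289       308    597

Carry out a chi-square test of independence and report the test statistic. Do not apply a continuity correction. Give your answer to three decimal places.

48.873

Grand total N = 597.
Expected counts (row total × column total / N):
  OS A, Crash: 371×289/597 = 179.5963
  OS A, No crash: 371×308/597 = 191.4037
  OS B, Crash: 226×289/597 = 109.4037
  OS B, No crash: 226×308/597 = 116.5963
Contributions (O − E)²/E:
  (221 − 179.5963)²/179.5963 = 9.5451
  (150 − 191.4037)²/191.4037 = 8.9563
  (68 − 109.4037)²/109.4037 = 15.6692
  (158 − 116.5963)²/116.5963 = 14.7026
χ² = 9.5451 + 8.9563 + 15.6692 + 14.7026 = 48.873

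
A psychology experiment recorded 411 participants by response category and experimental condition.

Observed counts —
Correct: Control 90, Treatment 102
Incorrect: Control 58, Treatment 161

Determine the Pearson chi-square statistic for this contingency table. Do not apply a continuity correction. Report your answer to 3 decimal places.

Row totals: 192, 219. Column totals: 148, 263. Grand total N = 411.
Expected counts (row total × column total / N):
  Correct, Control: 192×148/411 = 69.1387
  Correct, Treatment: 192×263/411 = 122.8613
  Incorrect, Control: 219×148/411 = 78.8613
  Incorrect, Treatment: 219×263/411 = 140.1387
Contributions (O − E)²/E:
  (90 − 69.1387)²/69.1387 = 6.2945
  (102 − 122.8613)²/122.8613 = 3.5422
  (58 − 78.8613)²/78.8613 = 5.5185
  (161 − 140.1387)²/140.1387 = 3.1055
χ² = 6.2945 + 3.5422 + 5.5185 + 3.1055 = 18.461

18.461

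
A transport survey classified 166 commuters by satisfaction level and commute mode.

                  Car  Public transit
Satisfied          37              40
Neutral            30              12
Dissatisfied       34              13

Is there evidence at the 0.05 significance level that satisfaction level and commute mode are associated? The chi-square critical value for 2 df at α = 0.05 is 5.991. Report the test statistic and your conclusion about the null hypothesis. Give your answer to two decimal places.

9.87; reject H₀

Row totals: 77, 42, 47. Column totals: 101, 65. Grand total N = 166.
Expected counts (row total × column total / N):
  Satisfied, Car: 77×101/166 = 46.849
  Satisfied, Public transit: 77×65/166 = 30.151
  Neutral, Car: 42×101/166 = 25.554
  Neutral, Public transit: 42×65/166 = 16.446
  Dissatisfied, Car: 47×101/166 = 28.596
  Dissatisfied, Public transit: 47×65/166 = 18.404
Contributions (O − E)²/E:
  (37 − 46.849)²/46.849 = 2.0705
  (40 − 30.151)²/30.151 = 3.2172
  (30 − 25.554)²/25.554 = 0.7735
  (12 − 16.446)²/16.446 = 1.2019
  (34 − 28.596)²/28.596 = 1.0212
  (13 − 18.404)²/18.404 = 1.5868
χ² = 2.0705 + 3.2172 + 0.7735 + 1.2019 + 1.0212 + 1.5868 = 9.87
df = (3−1)(2−1) = 2. Since 9.87 > 5.991, reject the null hypothesis of independence at α = 0.05.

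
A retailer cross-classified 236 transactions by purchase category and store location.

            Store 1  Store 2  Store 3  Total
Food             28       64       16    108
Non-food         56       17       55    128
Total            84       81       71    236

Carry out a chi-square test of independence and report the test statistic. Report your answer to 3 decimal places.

56.740

Grand total N = 236.
Expected counts (row total × column total / N):
  Food, Store 1: 108×84/236 = 38.44068
  Food, Store 2: 108×81/236 = 37.06780
  Food, Store 3: 108×71/236 = 32.49153
  Non-food, Store 1: 128×84/236 = 45.55932
  Non-food, Store 2: 128×81/236 = 43.93220
  Non-food, Store 3: 128×71/236 = 38.50847
Contributions (O − E)²/E:
  (28 − 38.44068)²/38.44068 = 2.8357
  (64 − 37.06780)²/37.06780 = 19.5680
  (16 − 32.49153)²/32.49153 = 8.3705
  (56 − 45.55932)²/45.55932 = 2.3927
  (17 − 43.93220)²/43.93220 = 16.5105
  (55 − 38.50847)²/38.50847 = 7.0626
χ² = 2.8357 + 19.5680 + 8.3705 + 2.3927 + 16.5105 + 7.0626 = 56.740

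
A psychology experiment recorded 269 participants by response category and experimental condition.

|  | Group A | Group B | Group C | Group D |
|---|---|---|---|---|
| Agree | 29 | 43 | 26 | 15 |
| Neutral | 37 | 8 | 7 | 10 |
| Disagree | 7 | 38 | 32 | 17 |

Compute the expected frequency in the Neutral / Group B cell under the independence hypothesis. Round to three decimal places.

Row total (Neutral) = 62; column total (Group B) = 89; grand total N = 269.
Expected count = (row total × column total) / N = 62 × 89 / 269 = 20.513.

20.513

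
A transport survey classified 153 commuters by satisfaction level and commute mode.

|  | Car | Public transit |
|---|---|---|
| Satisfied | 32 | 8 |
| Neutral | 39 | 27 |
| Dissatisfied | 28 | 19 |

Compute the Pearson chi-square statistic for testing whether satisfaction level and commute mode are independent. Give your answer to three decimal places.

Row totals: 40, 66, 47. Column totals: 99, 54. Grand total N = 153.
Expected counts (row total × column total / N):
  Satisfied, Car: 40×99/153 = 25.8824
  Satisfied, Public transit: 40×54/153 = 14.1176
  Neutral, Car: 66×99/153 = 42.7059
  Neutral, Public transit: 66×54/153 = 23.2941
  Dissatisfied, Car: 47×99/153 = 30.4118
  Dissatisfied, Public transit: 47×54/153 = 16.5882
Contributions (O − E)²/E:
  (32 − 25.8824)²/25.8824 = 1.4460
  (8 − 14.1176)²/14.1176 = 2.6509
  (39 − 42.7059)²/42.7059 = 0.3216
  (27 − 23.2941)²/23.2941 = 0.5896
  (28 − 30.4118)²/30.4118 = 0.1913
  (19 − 16.5882)²/16.5882 = 0.3507
χ² = 1.4460 + 2.6509 + 0.3216 + 0.5896 + 0.1913 + 0.3507 = 5.550

5.550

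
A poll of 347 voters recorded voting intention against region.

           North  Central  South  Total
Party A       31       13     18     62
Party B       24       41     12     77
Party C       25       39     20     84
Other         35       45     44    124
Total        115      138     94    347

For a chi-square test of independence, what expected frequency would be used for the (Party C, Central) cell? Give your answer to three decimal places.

Row total (Party C) = 84; column total (Central) = 138; grand total N = 347.
Expected count = (row total × column total) / N = 84 × 138 / 347 = 33.406.

33.406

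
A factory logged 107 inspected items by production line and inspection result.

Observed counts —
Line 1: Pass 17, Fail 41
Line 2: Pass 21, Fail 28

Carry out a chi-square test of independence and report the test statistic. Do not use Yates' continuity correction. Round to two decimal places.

2.13

Row totals: 58, 49. Column totals: 38, 69. Grand total N = 107.
Expected counts (row total × column total / N):
  Line 1, Pass: 58×38/107 = 20.598
  Line 1, Fail: 58×69/107 = 37.402
  Line 2, Pass: 49×38/107 = 17.402
  Line 2, Fail: 49×69/107 = 31.598
Contributions (O − E)²/E:
  (17 − 20.598)²/20.598 = 0.6285
  (41 − 37.402)²/37.402 = 0.3461
  (21 − 17.402)²/17.402 = 0.7439
  (28 − 31.598)²/31.598 = 0.4097
χ² = 0.6285 + 0.3461 + 0.7439 + 0.4097 = 2.13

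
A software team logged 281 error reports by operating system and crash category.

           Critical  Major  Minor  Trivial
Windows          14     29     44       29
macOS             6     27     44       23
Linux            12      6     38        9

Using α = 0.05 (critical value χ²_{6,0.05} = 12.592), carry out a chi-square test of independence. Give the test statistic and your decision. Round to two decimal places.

Row totals: 116, 100, 65. Column totals: 32, 62, 126, 61. Grand total N = 281.
Expected counts (row total × column total / N):
  Windows, Critical: 116×32/281 = 13.210
  Windows, Major: 116×62/281 = 25.594
  Windows, Minor: 116×126/281 = 52.014
  Windows, Trivial: 116×61/281 = 25.181
  macOS, Critical: 100×32/281 = 11.388
  macOS, Major: 100×62/281 = 22.064
  macOS, Minor: 100×126/281 = 44.840
  macOS, Trivial: 100×61/281 = 21.708
  Linux, Critical: 65×32/281 = 7.402
  Linux, Major: 65×62/281 = 14.342
  Linux, Minor: 65×126/281 = 29.146
  Linux, Trivial: 65×61/281 = 14.110
Contributions (O − E)²/E:
  (14 − 13.210)²/13.210 = 0.0472
  (29 − 25.594)²/25.594 = 0.4533
  (44 − 52.014)²/52.014 = 1.2347
  (29 − 25.181)²/25.181 = 0.5792
  (6 − 11.388)²/11.388 = 2.5492
  (27 − 22.064)²/22.064 = 1.1042
  (44 − 44.840)²/44.840 = 0.0157
  (23 − 21.708)²/21.708 = 0.0769
  (12 − 7.402)²/7.402 = 2.8562
  (6 − 14.342)²/14.342 = 4.8521
  (38 − 29.146)²/29.146 = 2.6897
  (9 − 14.110)²/14.110 = 1.8506
χ² = 0.0472 + 0.4533 + 1.2347 + 0.5792 + 2.5492 + 1.1042 + 0.0157 + 0.0769 + 2.8562 + 4.8521 + 2.6897 + 1.8506 = 18.31
df = (3−1)(4−1) = 6. Since 18.31 > 12.592, reject the null hypothesis of independence at α = 0.05.

18.31; reject H₀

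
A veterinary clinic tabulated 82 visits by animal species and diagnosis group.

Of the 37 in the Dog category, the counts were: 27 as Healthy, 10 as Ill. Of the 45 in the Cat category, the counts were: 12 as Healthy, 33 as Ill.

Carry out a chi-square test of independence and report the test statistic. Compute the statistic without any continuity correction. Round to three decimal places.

17.457

Row totals: 37, 45. Column totals: 39, 43. Grand total N = 82.
Expected counts (row total × column total / N):
  Dog, Healthy: 37×39/82 = 17.5976
  Dog, Ill: 37×43/82 = 19.4024
  Cat, Healthy: 45×39/82 = 21.4024
  Cat, Ill: 45×43/82 = 23.5976
Contributions (O − E)²/E:
  (27 − 17.5976)²/17.5976 = 5.0237
  (10 − 19.4024)²/19.4024 = 4.5564
  (12 − 21.4024)²/21.4024 = 4.1306
  (33 − 23.5976)²/23.5976 = 3.7464
χ² = 5.0237 + 4.5564 + 4.1306 + 3.7464 = 17.457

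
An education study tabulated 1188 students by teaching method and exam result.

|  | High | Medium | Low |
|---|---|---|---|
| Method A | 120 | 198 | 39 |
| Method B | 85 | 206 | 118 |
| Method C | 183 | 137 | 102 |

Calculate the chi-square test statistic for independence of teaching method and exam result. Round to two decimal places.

88.01

Row totals: 357, 409, 422. Column totals: 388, 541, 259. Grand total N = 1188.
Expected counts (row total × column total / N):
  Method A, High: 357×388/1188 = 116.596
  Method A, Medium: 357×541/1188 = 162.573
  Method A, Low: 357×259/1188 = 77.831
  Method B, High: 409×388/1188 = 133.579
  Method B, Medium: 409×541/1188 = 186.253
  Method B, Low: 409×259/1188 = 89.168
  Method C, High: 422×388/1188 = 137.825
  Method C, Medium: 422×541/1188 = 192.173
  Method C, Low: 422×259/1188 = 92.002
Contributions (O − E)²/E:
  (120 − 116.596)²/116.596 = 0.0994
  (198 − 162.573)²/162.573 = 7.7201
  (39 − 77.831)²/77.831 = 19.3733
  (85 − 133.579)²/133.579 = 17.6668
  (206 − 186.253)²/186.253 = 2.0936
  (118 − 89.168)²/89.168 = 9.3227
  (183 − 137.825)²/137.825 = 14.8070
  (137 − 192.173)²/192.173 = 15.8402
  (102 − 92.002)²/92.002 = 1.0865
χ² = 0.0994 + 7.7201 + 19.3733 + 17.6668 + 2.0936 + 9.3227 + 14.8070 + 15.8402 + 1.0865 = 88.01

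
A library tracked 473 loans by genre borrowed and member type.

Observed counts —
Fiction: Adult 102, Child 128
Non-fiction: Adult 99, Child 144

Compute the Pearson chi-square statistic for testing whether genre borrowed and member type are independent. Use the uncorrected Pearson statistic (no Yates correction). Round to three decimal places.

0.629

Row totals: 230, 243. Column totals: 201, 272. Grand total N = 473.
Expected counts (row total × column total / N):
  Fiction, Adult: 230×201/473 = 97.7378
  Fiction, Child: 230×272/473 = 132.2622
  Non-fiction, Adult: 243×201/473 = 103.2622
  Non-fiction, Child: 243×272/473 = 139.7378
Contributions (O − E)²/E:
  (102 − 97.7378)²/97.7378 = 0.1859
  (128 − 132.2622)²/132.2622 = 0.1374
  (99 − 103.2622)²/103.2622 = 0.1759
  (144 − 139.7378)²/139.7378 = 0.1300
χ² = 0.1859 + 0.1374 + 0.1759 + 0.1300 = 0.629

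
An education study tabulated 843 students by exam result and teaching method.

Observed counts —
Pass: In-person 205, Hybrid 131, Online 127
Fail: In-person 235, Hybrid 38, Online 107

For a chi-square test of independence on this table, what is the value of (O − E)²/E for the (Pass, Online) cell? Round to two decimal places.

0.02

Row total (Pass) = 463; column total (Online) = 234; N = 843.
Expected count E = 463 × 234 / 843 = 128.5196.
Contribution = (O − E)²/E = (127 − 128.5196)² / 128.5196 = 0.02.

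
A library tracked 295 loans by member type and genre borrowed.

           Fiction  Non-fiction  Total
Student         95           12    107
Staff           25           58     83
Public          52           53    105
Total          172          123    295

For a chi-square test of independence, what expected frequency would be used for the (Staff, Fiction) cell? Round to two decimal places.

Row total (Staff) = 83; column total (Fiction) = 172; grand total N = 295.
Expected count = (row total × column total) / N = 83 × 172 / 295 = 48.39.

48.39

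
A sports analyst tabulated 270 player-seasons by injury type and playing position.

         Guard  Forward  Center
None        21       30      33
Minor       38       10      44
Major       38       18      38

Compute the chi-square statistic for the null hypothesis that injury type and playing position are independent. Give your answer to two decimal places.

Row totals: 84, 92, 94. Column totals: 97, 58, 115. Grand total N = 270.
Expected counts (row total × column total / N):
  None, Guard: 84×97/270 = 30.17778
  None, Forward: 84×58/270 = 18.04444
  None, Center: 84×115/270 = 35.77778
  Minor, Guard: 92×97/270 = 33.05185
  Minor, Forward: 92×58/270 = 19.76296
  Minor, Center: 92×115/270 = 39.18519
  Major, Guard: 94×97/270 = 33.77037
  Major, Forward: 94×58/270 = 20.19259
  Major, Center: 94×115/270 = 40.03704
Contributions (O − E)²/E:
  (21 − 30.17778)²/30.17778 = 2.7912
  (30 − 18.04444)²/18.04444 = 7.9213
  (33 − 35.77778)²/35.77778 = 0.2157
  (38 − 33.05185)²/33.05185 = 0.7408
  (10 − 19.76296)²/19.76296 = 4.8229
  (44 − 39.18519)²/39.18519 = 0.5916
  (38 − 33.77037)²/33.77037 = 0.5297
  (18 − 20.19259)²/20.19259 = 0.2381
  (38 − 40.03704)²/40.03704 = 0.1036
χ² = 2.7912 + 7.9213 + 0.2157 + 0.7408 + 4.8229 + 0.5916 + 0.5297 + 0.2381 + 0.1036 = 17.95

17.95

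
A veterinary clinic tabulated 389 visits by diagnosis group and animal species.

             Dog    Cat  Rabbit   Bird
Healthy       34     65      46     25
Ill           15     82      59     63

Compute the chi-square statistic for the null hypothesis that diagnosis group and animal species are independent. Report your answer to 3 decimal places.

21.521

Row totals: 170, 219. Column totals: 49, 147, 105, 88. Grand total N = 389.
Expected counts (row total × column total / N):
  Healthy, Dog: 170×49/389 = 21.4139
  Healthy, Cat: 170×147/389 = 64.2416
  Healthy, Rabbit: 170×105/389 = 45.8869
  Healthy, Bird: 170×88/389 = 38.4576
  Ill, Dog: 219×49/389 = 27.5861
  Ill, Cat: 219×147/389 = 82.7584
  Ill, Rabbit: 219×105/389 = 59.1131
  Ill, Bird: 219×88/389 = 49.5424
Contributions (O − E)²/E:
  (34 − 21.4139)²/21.4139 = 7.3975
  (65 − 64.2416)²/64.2416 = 0.0090
  (46 − 45.8869)²/45.8869 = 0.0003
  (25 − 38.4576)²/38.4576 = 4.7093
  (15 − 27.5861)²/27.5861 = 5.7424
  (82 − 82.7584)²/82.7584 = 0.0069
  (59 − 59.1131)²/59.1131 = 0.0002
  (63 − 49.5424)²/49.5424 = 3.6556
χ² = 7.3975 + 0.0090 + 0.0003 + 4.7093 + 5.7424 + 0.0069 + 0.0002 + 3.6556 = 21.521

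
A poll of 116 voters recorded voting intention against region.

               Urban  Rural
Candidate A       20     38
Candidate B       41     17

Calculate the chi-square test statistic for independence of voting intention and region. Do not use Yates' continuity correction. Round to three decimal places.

15.248

Row totals: 58, 58. Column totals: 61, 55. Grand total N = 116.
Expected counts (row total × column total / N):
  Candidate A, Urban: 58×61/116 = 30.5000
  Candidate A, Rural: 58×55/116 = 27.5000
  Candidate B, Urban: 58×61/116 = 30.5000
  Candidate B, Rural: 58×55/116 = 27.5000
Contributions (O − E)²/E:
  (20 − 30.5000)²/30.5000 = 3.6148
  (38 − 27.5000)²/27.5000 = 4.0091
  (41 − 30.5000)²/30.5000 = 3.6148
  (17 − 27.5000)²/27.5000 = 4.0091
χ² = 3.6148 + 4.0091 + 3.6148 + 4.0091 = 15.248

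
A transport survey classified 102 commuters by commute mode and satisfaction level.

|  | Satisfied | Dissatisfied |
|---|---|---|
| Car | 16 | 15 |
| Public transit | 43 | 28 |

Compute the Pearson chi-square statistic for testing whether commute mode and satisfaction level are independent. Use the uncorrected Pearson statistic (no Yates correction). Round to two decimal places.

0.71

Row totals: 31, 71. Column totals: 59, 43. Grand total N = 102.
Expected counts (row total × column total / N):
  Car, Satisfied: 31×59/102 = 17.931
  Car, Dissatisfied: 31×43/102 = 13.069
  Public transit, Satisfied: 71×59/102 = 41.069
  Public transit, Dissatisfied: 71×43/102 = 29.931
Contributions (O − E)²/E:
  (16 − 17.931)²/17.931 = 0.2080
  (15 − 13.069)²/13.069 = 0.2853
  (43 − 41.069)²/41.069 = 0.0908
  (28 − 29.931)²/29.931 = 0.1246
χ² = 0.2080 + 0.2853 + 0.0908 + 0.1246 = 0.71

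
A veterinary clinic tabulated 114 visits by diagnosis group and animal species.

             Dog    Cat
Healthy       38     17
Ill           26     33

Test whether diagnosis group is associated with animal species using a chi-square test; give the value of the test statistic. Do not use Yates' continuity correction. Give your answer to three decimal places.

Row totals: 55, 59. Column totals: 64, 50. Grand total N = 114.
Expected counts (row total × column total / N):
  Healthy, Dog: 55×64/114 = 30.8772
  Healthy, Cat: 55×50/114 = 24.1228
  Ill, Dog: 59×64/114 = 33.1228
  Ill, Cat: 59×50/114 = 25.8772
Contributions (O − E)²/E:
  (38 − 30.8772)²/30.8772 = 1.6431
  (17 − 24.1228)²/24.1228 = 2.1032
  (26 − 33.1228)²/33.1228 = 1.5317
  (33 − 25.8772)²/25.8772 = 1.9606
χ² = 1.6431 + 2.1032 + 1.5317 + 1.9606 = 7.239

7.239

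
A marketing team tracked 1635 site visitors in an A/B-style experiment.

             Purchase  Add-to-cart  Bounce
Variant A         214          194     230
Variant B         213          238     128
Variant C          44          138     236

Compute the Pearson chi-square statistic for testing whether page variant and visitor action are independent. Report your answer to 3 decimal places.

155.645

Row totals: 638, 579, 418. Column totals: 471, 570, 594. Grand total N = 1635.
Expected counts (row total × column total / N):
  Variant A, Purchase: 638×471/1635 = 183.7908
  Variant A, Add-to-cart: 638×570/1635 = 222.4220
  Variant A, Bounce: 638×594/1635 = 231.7872
  Variant B, Purchase: 579×471/1635 = 166.7945
  Variant B, Add-to-cart: 579×570/1635 = 201.8532
  Variant B, Bounce: 579×594/1635 = 210.3523
  Variant C, Purchase: 418×471/1635 = 120.4147
  Variant C, Add-to-cart: 418×570/1635 = 145.7248
  Variant C, Bounce: 418×594/1635 = 151.8606
Contributions (O − E)²/E:
  (214 − 183.7908)²/183.7908 = 4.9654
  (194 − 222.4220)²/222.4220 = 3.6319
  (230 − 231.7872)²/231.7872 = 0.0138
  (213 − 166.7945)²/166.7945 = 12.7999
  (238 − 201.8532)²/201.8532 = 6.4730
  (128 − 210.3523)²/210.3523 = 32.2407
  (44 − 120.4147)²/120.4147 = 48.4925
  (138 − 145.7248)²/145.7248 = 0.4095
  (236 − 151.8606)²/151.8606 = 46.6180
χ² = 4.9654 + 3.6319 + 0.0138 + 12.7999 + 6.4730 + 32.2407 + 48.4925 + 0.4095 + 46.6180 = 155.645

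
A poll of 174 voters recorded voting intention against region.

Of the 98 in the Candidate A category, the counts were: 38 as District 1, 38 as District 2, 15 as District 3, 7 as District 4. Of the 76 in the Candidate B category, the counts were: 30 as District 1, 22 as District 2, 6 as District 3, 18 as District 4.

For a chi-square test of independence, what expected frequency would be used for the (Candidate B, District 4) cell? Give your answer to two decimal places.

Row total (Candidate B) = 76; column total (District 4) = 25; grand total N = 174.
Expected count = (row total × column total) / N = 76 × 25 / 174 = 10.92.

10.92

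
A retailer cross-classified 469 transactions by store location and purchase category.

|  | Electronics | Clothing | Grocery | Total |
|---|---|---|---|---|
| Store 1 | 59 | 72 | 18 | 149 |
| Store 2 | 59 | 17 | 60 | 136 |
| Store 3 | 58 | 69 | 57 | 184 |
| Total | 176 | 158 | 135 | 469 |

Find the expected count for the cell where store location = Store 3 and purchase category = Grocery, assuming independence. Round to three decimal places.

Row total (Store 3) = 184; column total (Grocery) = 135; grand total N = 469.
Expected count = (row total × column total) / N = 184 × 135 / 469 = 52.964.

52.964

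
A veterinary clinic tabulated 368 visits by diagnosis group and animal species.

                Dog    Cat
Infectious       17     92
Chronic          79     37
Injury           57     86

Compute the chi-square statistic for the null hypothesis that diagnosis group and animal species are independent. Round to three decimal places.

Row totals: 109, 116, 143. Column totals: 153, 215. Grand total N = 368.
Expected counts (row total × column total / N):
  Infectious, Dog: 109×153/368 = 45.3179
  Infectious, Cat: 109×215/368 = 63.6821
  Chronic, Dog: 116×153/368 = 48.2283
  Chronic, Cat: 116×215/368 = 67.7717
  Injury, Dog: 143×153/368 = 59.4538
  Injury, Cat: 143×215/368 = 83.5462
Contributions (O − E)²/E:
  (17 − 45.3179)²/45.3179 = 17.6951
  (92 − 63.6821)²/63.6821 = 12.5923
  (79 − 48.2283)²/48.2283 = 19.6336
  (37 − 67.7717)²/67.7717 = 13.9719
  (57 − 59.4538)²/59.4538 = 0.1013
  (86 − 83.5462)²/83.5462 = 0.0721
χ² = 17.6951 + 12.5923 + 19.6336 + 13.9719 + 0.1013 + 0.0721 = 64.066

64.066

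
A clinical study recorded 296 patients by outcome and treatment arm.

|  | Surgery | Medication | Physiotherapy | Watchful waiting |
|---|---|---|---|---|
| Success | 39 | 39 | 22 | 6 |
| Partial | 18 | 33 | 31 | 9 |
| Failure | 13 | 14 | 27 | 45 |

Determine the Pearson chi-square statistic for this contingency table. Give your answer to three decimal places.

74.530

Row totals: 106, 91, 99. Column totals: 70, 86, 80, 60. Grand total N = 296.
Expected counts (row total × column total / N):
  Success, Surgery: 106×70/296 = 25.0676
  Success, Medication: 106×86/296 = 30.7973
  Success, Physiotherapy: 106×80/296 = 28.6486
  Success, Watchful waiting: 106×60/296 = 21.4865
  Partial, Surgery: 91×70/296 = 21.5203
  Partial, Medication: 91×86/296 = 26.4392
  Partial, Physiotherapy: 91×80/296 = 24.5946
  Partial, Watchful waiting: 91×60/296 = 18.4459
  Failure, Surgery: 99×70/296 = 23.4122
  Failure, Medication: 99×86/296 = 28.7635
  Failure, Physiotherapy: 99×80/296 = 26.7568
  Failure, Watchful waiting: 99×60/296 = 20.0676
Contributions (O − E)²/E:
  (39 − 25.0676)²/25.0676 = 7.7435
  (39 − 30.7973)²/30.7973 = 2.1847
  (22 − 28.6486)²/28.6486 = 1.5430
  (6 − 21.4865)²/21.4865 = 11.1620
  (18 − 21.5203)²/21.5203 = 0.5759
  (33 − 26.4392)²/26.4392 = 1.6280
  (31 − 24.5946)²/24.5946 = 1.6682
  (9 − 18.4459)²/18.4459 = 4.8371
  (13 − 23.4122)²/23.4122 = 4.6307
  (14 − 28.7635)²/28.7635 = 7.5777
  (27 − 26.7568)²/26.7568 = 0.0022
  (45 − 20.0676)²/20.0676 = 30.9765
χ² = 7.7435 + 2.1847 + 1.5430 + 11.1620 + 0.5759 + 1.6280 + 1.6682 + 4.8371 + 4.6307 + 7.5777 + 0.0022 + 30.9765 = 74.530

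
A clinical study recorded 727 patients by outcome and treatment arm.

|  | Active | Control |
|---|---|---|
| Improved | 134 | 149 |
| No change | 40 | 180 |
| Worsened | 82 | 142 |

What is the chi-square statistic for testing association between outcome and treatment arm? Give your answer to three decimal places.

Row totals: 283, 220, 224. Column totals: 256, 471. Grand total N = 727.
Expected counts (row total × column total / N):
  Improved, Active: 283×256/727 = 99.6534
  Improved, Control: 283×471/727 = 183.3466
  No change, Active: 220×256/727 = 77.4691
  No change, Control: 220×471/727 = 142.5309
  Worsened, Active: 224×256/727 = 78.8776
  Worsened, Control: 224×471/727 = 145.1224
Contributions (O − E)²/E:
  (134 − 99.6534)²/99.6534 = 11.8379
  (149 − 183.3466)²/183.3466 = 6.4342
  (40 − 77.4691)²/77.4691 = 18.1225
  (180 − 142.5309)²/142.5309 = 9.8500
  (82 − 78.8776)²/78.8776 = 0.1236
  (142 − 145.1224)²/145.1224 = 0.0672
χ² = 11.8379 + 6.4342 + 18.1225 + 9.8500 + 0.1236 + 0.0672 = 46.435

46.435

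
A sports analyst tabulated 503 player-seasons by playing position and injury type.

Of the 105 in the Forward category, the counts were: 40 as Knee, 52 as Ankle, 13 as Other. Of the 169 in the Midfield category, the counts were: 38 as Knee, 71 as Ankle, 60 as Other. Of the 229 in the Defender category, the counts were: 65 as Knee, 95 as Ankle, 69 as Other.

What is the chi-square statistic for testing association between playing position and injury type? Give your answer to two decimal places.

Row totals: 105, 169, 229. Column totals: 143, 218, 142. Grand total N = 503.
Expected counts (row total × column total / N):
  Forward, Knee: 105×143/503 = 29.851
  Forward, Ankle: 105×218/503 = 45.507
  Forward, Other: 105×142/503 = 29.642
  Midfield, Knee: 169×143/503 = 48.046
  Midfield, Ankle: 169×218/503 = 73.245
  Midfield, Other: 169×142/503 = 47.710
  Defender, Knee: 229×143/503 = 65.103
  Defender, Ankle: 229×218/503 = 99.249
  Defender, Other: 229×142/503 = 64.648
Contributions (O − E)²/E:
  (40 − 29.851)²/29.851 = 3.4505
  (52 − 45.507)²/45.507 = 0.9264
  (13 − 29.642)²/29.642 = 9.3434
  (38 − 48.046)²/48.046 = 2.1005
  (71 − 73.245)²/73.245 = 0.0688
  (60 − 47.710)²/47.710 = 3.1659
  (65 − 65.103)²/65.103 = 0.0002
  (95 − 99.249)²/99.249 = 0.1819
  (69 − 64.648)²/64.648 = 0.2930
χ² = 3.4505 + 0.9264 + 9.3434 + 2.1005 + 0.0688 + 3.1659 + 0.0002 + 0.1819 + 0.2930 = 19.53

19.53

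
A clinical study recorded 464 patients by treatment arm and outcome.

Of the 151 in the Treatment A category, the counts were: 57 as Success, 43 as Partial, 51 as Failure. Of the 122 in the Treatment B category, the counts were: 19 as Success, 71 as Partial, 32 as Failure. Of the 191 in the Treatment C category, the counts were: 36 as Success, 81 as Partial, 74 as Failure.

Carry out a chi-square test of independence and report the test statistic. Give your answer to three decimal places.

35.149

Row totals: 151, 122, 191. Column totals: 112, 195, 157. Grand total N = 464.
Expected counts (row total × column total / N):
  Treatment A, Success: 151×112/464 = 36.4483
  Treatment A, Partial: 151×195/464 = 63.4591
  Treatment A, Failure: 151×157/464 = 51.0927
  Treatment B, Success: 122×112/464 = 29.4483
  Treatment B, Partial: 122×195/464 = 51.2716
  Treatment B, Failure: 122×157/464 = 41.2802
  Treatment C, Success: 191×112/464 = 46.1034
  Treatment C, Partial: 191×195/464 = 80.2694
  Treatment C, Failure: 191×157/464 = 64.6272
Contributions (O − E)²/E:
  (57 − 36.4483)²/36.4483 = 11.5883
  (43 − 63.4591)²/63.4591 = 6.5960
  (51 − 51.0927)²/51.0927 = 0.0002
  (19 − 29.4483)²/29.4483 = 3.7071
  (71 − 51.2716)²/51.2716 = 7.5911
  (32 − 41.2802)²/41.2802 = 2.0863
  (36 − 46.1034)²/46.1034 = 2.2141
  (81 − 80.2694)²/80.2694 = 0.0066
  (74 − 64.6272)²/64.6272 = 1.3593
χ² = 11.5883 + 6.5960 + 0.0002 + 3.7071 + 7.5911 + 2.0863 + 2.2141 + 0.0066 + 1.3593 = 35.149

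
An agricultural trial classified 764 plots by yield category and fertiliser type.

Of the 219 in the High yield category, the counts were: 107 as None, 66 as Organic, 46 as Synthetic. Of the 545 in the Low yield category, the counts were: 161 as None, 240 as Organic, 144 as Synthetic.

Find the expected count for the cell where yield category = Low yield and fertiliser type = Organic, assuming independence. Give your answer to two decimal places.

218.29

Row total (Low yield) = 545; column total (Organic) = 306; grand total N = 764.
Expected count = (row total × column total) / N = 545 × 306 / 764 = 218.29.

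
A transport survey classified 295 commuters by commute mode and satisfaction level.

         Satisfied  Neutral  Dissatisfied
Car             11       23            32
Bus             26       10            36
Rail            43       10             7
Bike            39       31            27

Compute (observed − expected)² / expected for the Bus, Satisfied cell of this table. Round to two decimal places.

0.32

Row total (Bus) = 72; column total (Satisfied) = 119; N = 295.
Expected count E = 72 × 119 / 295 = 29.0441.
Contribution = (O − E)²/E = (26 − 29.0441)² / 29.0441 = 0.32.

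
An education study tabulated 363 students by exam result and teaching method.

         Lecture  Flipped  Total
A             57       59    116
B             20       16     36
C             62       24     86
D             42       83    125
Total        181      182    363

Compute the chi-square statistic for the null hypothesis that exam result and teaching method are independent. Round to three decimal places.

Grand total N = 363.
Expected counts (row total × column total / N):
  A, Lecture: 116×181/363 = 57.8402
  A, Flipped: 116×182/363 = 58.1598
  B, Lecture: 36×181/363 = 17.9504
  B, Flipped: 36×182/363 = 18.0496
  C, Lecture: 86×181/363 = 42.8815
  C, Flipped: 86×182/363 = 43.1185
  D, Lecture: 125×181/363 = 62.3278
  D, Flipped: 125×182/363 = 62.6722
Contributions (O − E)²/E:
  (57 − 57.8402)²/57.8402 = 0.0122
  (59 − 58.1598)²/58.1598 = 0.0121
  (20 − 17.9504)²/17.9504 = 0.2340
  (16 − 18.0496)²/18.0496 = 0.2327
  (62 − 42.8815)²/42.8815 = 8.5239
  (24 − 43.1185)²/43.1185 = 8.4770
  (42 − 62.3278)²/62.3278 = 6.6298
  (83 − 62.6722)²/62.6722 = 6.5933
χ² = 0.0122 + 0.0121 + 0.2340 + 0.2327 + 8.5239 + 8.4770 + 6.6298 + 6.5933 = 30.715

30.715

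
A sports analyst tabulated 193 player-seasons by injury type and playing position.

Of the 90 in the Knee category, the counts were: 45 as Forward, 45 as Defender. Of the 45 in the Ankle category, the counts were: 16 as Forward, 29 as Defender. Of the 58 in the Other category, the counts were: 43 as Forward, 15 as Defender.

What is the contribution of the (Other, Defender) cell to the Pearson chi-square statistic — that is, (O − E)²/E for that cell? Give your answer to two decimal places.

Row total (Other) = 58; column total (Defender) = 89; N = 193.
Expected count E = 58 × 89 / 193 = 26.7461.
Contribution = (O − E)²/E = (15 − 26.7461)² / 26.7461 = 5.16.

5.16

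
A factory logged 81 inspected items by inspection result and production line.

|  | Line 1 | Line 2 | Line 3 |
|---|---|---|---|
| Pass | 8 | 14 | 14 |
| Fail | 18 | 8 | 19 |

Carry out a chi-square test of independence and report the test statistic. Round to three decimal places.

Row totals: 36, 45. Column totals: 26, 22, 33. Grand total N = 81.
Expected counts (row total × column total / N):
  Pass, Line 1: 36×26/81 = 11.5556
  Pass, Line 2: 36×22/81 = 9.7778
  Pass, Line 3: 36×33/81 = 14.6667
  Fail, Line 1: 45×26/81 = 14.4444
  Fail, Line 2: 45×22/81 = 12.2222
  Fail, Line 3: 45×33/81 = 18.3333
Contributions (O − E)²/E:
  (8 − 11.5556)²/11.5556 = 1.0940
  (14 − 9.7778)²/9.7778 = 1.8232
  (14 − 14.6667)²/14.6667 = 0.0303
  (18 − 14.4444)²/14.4444 = 0.8752
  (8 − 12.2222)²/12.2222 = 1.4586
  (19 − 18.3333)²/18.3333 = 0.0242
χ² = 1.0940 + 1.8232 + 0.0303 + 0.8752 + 1.4586 + 0.0242 = 5.306

5.306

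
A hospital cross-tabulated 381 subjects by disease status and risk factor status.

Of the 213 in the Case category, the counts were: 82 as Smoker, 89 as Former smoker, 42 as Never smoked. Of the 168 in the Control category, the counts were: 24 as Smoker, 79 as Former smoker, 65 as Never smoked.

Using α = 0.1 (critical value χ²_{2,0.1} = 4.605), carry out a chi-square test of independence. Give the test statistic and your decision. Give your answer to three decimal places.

32.412; reject H₀

Row totals: 213, 168. Column totals: 106, 168, 107. Grand total N = 381.
Expected counts (row total × column total / N):
  Case, Smoker: 213×106/381 = 59.2598
  Case, Former smoker: 213×168/381 = 93.9213
  Case, Never smoked: 213×107/381 = 59.8189
  Control, Smoker: 168×106/381 = 46.7402
  Control, Former smoker: 168×168/381 = 74.0787
  Control, Never smoked: 168×107/381 = 47.1811
Contributions (O − E)²/E:
  (82 − 59.2598)²/59.2598 = 8.7263
  (89 − 93.9213)²/93.9213 = 0.2579
  (42 − 59.8189)²/59.8189 = 5.3079
  (24 − 46.7402)²/46.7402 = 11.0636
  (79 − 74.0787)²/74.0787 = 0.3269
  (65 − 47.1811)²/47.1811 = 6.7297
χ² = 8.7263 + 0.2579 + 5.3079 + 11.0636 + 0.3269 + 6.7297 = 32.412
df = (2−1)(3−1) = 2. Since 32.412 > 4.605, reject the null hypothesis of independence at α = 0.1.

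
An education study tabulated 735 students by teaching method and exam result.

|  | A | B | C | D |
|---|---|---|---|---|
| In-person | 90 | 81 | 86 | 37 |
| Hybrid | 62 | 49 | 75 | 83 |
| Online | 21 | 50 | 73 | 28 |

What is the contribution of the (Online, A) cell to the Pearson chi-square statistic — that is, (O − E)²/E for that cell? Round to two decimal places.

Row total (Online) = 172; column total (A) = 173; N = 735.
Expected count E = 172 × 173 / 735 = 40.484.
Contribution = (O − E)²/E = (21 − 40.484)² / 40.484 = 9.38.

9.38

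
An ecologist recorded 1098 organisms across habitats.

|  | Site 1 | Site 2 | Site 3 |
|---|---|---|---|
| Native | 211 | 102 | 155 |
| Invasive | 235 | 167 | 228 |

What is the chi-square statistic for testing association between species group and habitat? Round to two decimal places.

Row totals: 468, 630. Column totals: 446, 269, 383. Grand total N = 1098.
Expected counts (row total × column total / N):
  Native, Site 1: 468×446/1098 = 190.098
  Native, Site 2: 468×269/1098 = 114.656
  Native, Site 3: 468×383/1098 = 163.246
  Invasive, Site 1: 630×446/1098 = 255.902
  Invasive, Site 2: 630×269/1098 = 154.344
  Invasive, Site 3: 630×383/1098 = 219.754
Contributions (O − E)²/E:
  (211 − 190.098)²/190.098 = 2.2983
  (102 − 114.656)²/114.656 = 1.3970
  (155 − 163.246)²/163.246 = 0.4165
  (235 − 255.902)²/255.902 = 1.7073
  (167 − 154.344)²/154.344 = 1.0378
  (228 − 219.754)²/219.754 = 0.3094
χ² = 2.2983 + 1.3970 + 0.4165 + 1.7073 + 1.0378 + 0.3094 = 7.17

7.17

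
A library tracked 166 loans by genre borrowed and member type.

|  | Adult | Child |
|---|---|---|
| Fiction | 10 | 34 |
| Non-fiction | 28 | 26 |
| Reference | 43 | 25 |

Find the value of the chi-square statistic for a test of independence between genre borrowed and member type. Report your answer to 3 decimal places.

Row totals: 44, 54, 68. Column totals: 81, 85. Grand total N = 166.
Expected counts (row total × column total / N):
  Fiction, Adult: 44×81/166 = 21.4699
  Fiction, Child: 44×85/166 = 22.5301
  Non-fiction, Adult: 54×81/166 = 26.3494
  Non-fiction, Child: 54×85/166 = 27.6506
  Reference, Adult: 68×81/166 = 33.1807
  Reference, Child: 68×85/166 = 34.8193
Contributions (O − E)²/E:
  (10 − 21.4699)²/21.4699 = 6.1276
  (34 − 22.5301)²/22.5301 = 5.8392
  (28 − 26.3494)²/26.3494 = 0.1034
  (26 − 27.6506)²/27.6506 = 0.0985
  (43 − 33.1807)²/33.1807 = 2.9059
  (25 − 34.8193)²/34.8193 = 2.7691
χ² = 6.1276 + 5.8392 + 0.1034 + 0.0985 + 2.9059 + 2.7691 = 17.844

17.844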